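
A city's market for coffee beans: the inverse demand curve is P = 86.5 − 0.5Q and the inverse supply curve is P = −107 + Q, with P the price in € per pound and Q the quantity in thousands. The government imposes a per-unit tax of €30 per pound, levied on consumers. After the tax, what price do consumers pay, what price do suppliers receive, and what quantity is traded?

Consumers pay €32; suppliers receive €2; quantity = 109.

Inverting to Q(P) form: Qd = 173 − 2P; Qs = P + 107.
Before the tax: set 173 − 2P = P + 107 → P* = €22, Q* = 129.
With the tax collected from consumers, demand (in seller-price terms) shifts: Qd = 173 − 2(P + 30).
Solving gives Q = 109 with consumers paying €32 and suppliers receiving €2 (the €30 wedge).
The less price-elastic side of the market bears the larger share of a per-unit tax.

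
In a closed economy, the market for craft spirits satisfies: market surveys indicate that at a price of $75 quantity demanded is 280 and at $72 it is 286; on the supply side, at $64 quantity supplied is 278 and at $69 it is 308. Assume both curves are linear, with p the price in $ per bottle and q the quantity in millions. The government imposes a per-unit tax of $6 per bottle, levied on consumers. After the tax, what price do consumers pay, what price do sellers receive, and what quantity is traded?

Consumers pay $71.5; sellers receive $65.5; quantity = 287.

Demand slope: (286 − 280)/(72 − 75) = -2, so qd = 430 − 2p.
Supply slope: (308 − 278)/(69 − 64) = 6, so qs = 6p − 106.
Without the tax, 430 − 2p = 6p − 106 gives 8p = 536, so p* = $67 and q* = 296.
With the tax collected from consumers, demand (in seller-price terms) shifts: qd = 430 − 2(p + 6).
Solving gives q = 287 with consumers paying $71.5 and sellers receiving $65.5 (the $6 wedge).
The less price-elastic side of the market bears the larger share of a per-unit tax.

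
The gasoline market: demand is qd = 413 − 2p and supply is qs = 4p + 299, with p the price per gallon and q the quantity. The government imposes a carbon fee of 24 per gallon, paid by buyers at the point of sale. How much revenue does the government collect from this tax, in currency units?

Tax revenue = 8232.

Without the tax, 413 − 2p = 4p + 299 gives 6p = 114, so p* = 19 and q* = 375.
With the tax collected from buyers, demand (in seller-price terms) shifts: qd = 413 − 2(p + 24).
New equilibrium: buyers pay 35, producers receive 11, q = 343. (Wedge: pb − ps = 24.)
Revenue = t · Q = 24 · 343 = 8232.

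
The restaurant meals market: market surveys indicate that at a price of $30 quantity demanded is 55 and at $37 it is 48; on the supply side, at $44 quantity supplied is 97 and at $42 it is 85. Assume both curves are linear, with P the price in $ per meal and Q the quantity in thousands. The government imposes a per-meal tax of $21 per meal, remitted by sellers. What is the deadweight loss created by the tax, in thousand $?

Deadweight loss = $189 thousand.

Demand slope: (48 − 55)/(37 − 30) = -1, so Qd = 85 − P.
Supply slope: (85 − 97)/(42 − 44) = 6, so Qs = 6P − 167.
Before the tax: set 85 − P = 6P − 167 → P* = $36, Q* = 49.
With the tax collected from sellers, supply shifts: Qs = 6(P − 21) − 167.
Solving gives Q = 31 with consumers paying $54 and sellers receiving $33 (the $21 wedge).
Quantity falls by |ΔQ| = |49 − 31| = 18.
DWL = ½ · t · |ΔQ| = ½ · 21 · 18 = $189.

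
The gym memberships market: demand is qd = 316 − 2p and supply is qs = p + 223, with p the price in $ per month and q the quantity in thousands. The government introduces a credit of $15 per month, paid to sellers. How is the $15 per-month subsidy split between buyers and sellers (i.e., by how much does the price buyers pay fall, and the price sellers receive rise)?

Without the subsidy, 316 − 2p = p + 223 gives 3p = 93, so p* = $31 and q* = 254.
With a per-unit subsidy paid to sellers, each receives p + 15 per unit sold, so supply becomes qs = (p + 15) + 223.
Solving gives q = 264 with buyers paying $26 and sellers receiving $41 (the $15 wedge).
Gain to buyers: $5; to sellers: $10. (They sum to $15.)

Buyers gain $5 per month; sellers gain $10 per month.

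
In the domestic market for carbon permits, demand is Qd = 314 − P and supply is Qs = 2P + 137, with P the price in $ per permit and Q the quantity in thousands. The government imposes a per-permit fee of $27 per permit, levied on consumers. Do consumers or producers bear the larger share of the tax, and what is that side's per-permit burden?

Consumers bear the larger share: $18 per permit.

Without the tax, 314 − P = 2P + 137 gives 3P = 177, so P* = $59 and Q* = 255.
With the tax collected from consumers, demand (in seller-price terms) shifts: Qd = 314 − (P + 27).
Solving gives Q = 237 with consumers paying $77 and producers receiving $50 (the $27 wedge).
Per-permit burden: consumers $18, producers $9.
Consumers take the larger share because demand is less price-elastic here (demand slope 1 vs supply slope 2).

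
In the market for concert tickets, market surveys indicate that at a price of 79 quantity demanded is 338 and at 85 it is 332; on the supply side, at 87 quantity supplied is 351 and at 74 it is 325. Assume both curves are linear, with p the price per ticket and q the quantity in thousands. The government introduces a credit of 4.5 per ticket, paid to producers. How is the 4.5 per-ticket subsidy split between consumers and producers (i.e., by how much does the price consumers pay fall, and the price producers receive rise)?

Consumers gain 3 per ticket; producers gain 1.5 per ticket.

Demand slope: (332 − 338)/(85 − 79) = -1, so qd = 417 − p.
Supply slope: (325 − 351)/(74 − 87) = 2, so qs = 2p + 177.
Before the subsidy: set 417 − p = 2p + 177 → p* = 80, q* = 337.
With a per-unit subsidy paid to producers, each receives p + 4.5 per unit sold, so supply becomes qs = 2(p + 4.5) + 177.
Solving gives q = 340 with consumers paying 77 and producers receiving 81.5 (the 4.5 wedge).
Gain to consumers: 3; to producers: 1.5. (They sum to 4.5.)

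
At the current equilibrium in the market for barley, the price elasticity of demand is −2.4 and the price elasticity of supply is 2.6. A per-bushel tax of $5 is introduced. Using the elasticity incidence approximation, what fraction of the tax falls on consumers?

Consumers' share ≈ 0.52.

Incidence ratio: consumers' share ≈ εs / (εs + |εd|) = 2.6 / (2.6 + 2.4) = 0.52.
Supply is the more elastic side, so consumers bear the larger share.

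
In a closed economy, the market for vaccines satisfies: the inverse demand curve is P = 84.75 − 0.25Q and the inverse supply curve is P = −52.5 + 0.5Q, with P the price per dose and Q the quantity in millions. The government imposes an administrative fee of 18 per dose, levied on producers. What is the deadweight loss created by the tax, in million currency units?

Rewrite in direct form: Qd = 339 − 4P and Qs = 2P + 105.
Without the tax, 339 − 4P = 2P + 105 gives 6P = 234, so P* = 39 and Q* = 183.
With the tax collected from producers, supply shifts: Qs = 2(P − 18) + 105.
New equilibrium: consumers pay 45, producers receive 27, Q = 159. (Wedge: Pb − Ps = 18.)
Quantity falls by |ΔQ| = |183 − 159| = 24.
DWL = ½ · t · |ΔQ| = ½ · 18 · 24 = 216.

Deadweight loss = 216 million.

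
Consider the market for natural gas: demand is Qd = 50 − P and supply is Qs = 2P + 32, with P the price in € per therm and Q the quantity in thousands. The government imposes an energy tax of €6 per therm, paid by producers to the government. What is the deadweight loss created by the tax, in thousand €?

Deadweight loss = €12 thousand.

Without the tax, 50 − P = 2P + 32 gives 3P = 18, so P* = €6 and Q* = 44.
With the tax collected from producers, supply shifts: Qs = 2(P − 6) + 32.
Solving gives Q = 40 with buyers paying €10 and producers receiving €4 (the €6 wedge).
Quantity falls by |ΔQ| = |44 − 40| = 4.
DWL = ½ · t · |ΔQ| = ½ · 6 · 4 = €12.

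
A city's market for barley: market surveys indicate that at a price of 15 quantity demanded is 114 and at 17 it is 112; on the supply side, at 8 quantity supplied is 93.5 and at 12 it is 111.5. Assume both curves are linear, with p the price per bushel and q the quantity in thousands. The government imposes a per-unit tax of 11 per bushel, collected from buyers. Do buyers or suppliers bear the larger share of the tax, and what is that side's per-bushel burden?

Demand slope: (112 − 114)/(17 − 15) = -1, so qd = 129 − p.
Supply slope: (111.5 − 93.5)/(12 − 8) = 4.5, so qs = 4.5p + 57.5.
Without the tax, 129 − p = 4.5p + 57.5 gives 5.5p = 71.5, so p* = 13 and q* = 116.
With the tax collected from buyers, demand (in seller-price terms) shifts: qd = 129 − (p + 11).
New equilibrium: buyers pay 22, suppliers receive 11, q = 107. (Wedge: pb − ps = 11.)
Per-bushel burden: buyers 9, suppliers 2.
Buyers take the larger share because demand is less price-elastic here (demand slope 1 vs supply slope 4.5).
The less price-elastic side of the market bears the larger share of a per-unit tax.

Buyers bear the larger share: 9 per bushel.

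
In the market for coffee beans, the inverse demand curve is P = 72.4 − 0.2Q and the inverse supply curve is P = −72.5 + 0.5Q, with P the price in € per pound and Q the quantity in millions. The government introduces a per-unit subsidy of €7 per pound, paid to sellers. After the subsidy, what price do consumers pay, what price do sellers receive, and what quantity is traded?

Inverting to Q(P) form: Qd = 362 − 5P; Qs = 2P + 145.
Before the subsidy: set 362 − 5P = 2P + 145 → P* = €31, Q* = 207.
With a per-unit subsidy paid to sellers, each receives P + 7 per unit sold, so supply becomes Qs = 2(P + 7) + 145.
New equilibrium: consumers pay €29, sellers receive €36, Q = 217. (Wedge: Pb − Ps = −7.)

Consumers pay €29; sellers receive €36; quantity = 217.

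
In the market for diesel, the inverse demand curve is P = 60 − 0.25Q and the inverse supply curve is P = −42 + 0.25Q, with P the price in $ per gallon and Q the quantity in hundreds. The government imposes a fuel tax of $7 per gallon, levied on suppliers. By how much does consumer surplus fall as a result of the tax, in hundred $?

Consumer surplus falls by $689.5 hundred.

Rewrite in direct form: Qd = 240 − 4P and Qs = 4P + 168.
Before the tax: set 240 − 4P = 4P + 168 → P* = $9, Q* = 204.
With the tax collected from suppliers, supply shifts: Qs = 4(P − 7) + 168.
New equilibrium: buyers pay $12.5, suppliers receive $5.5, Q = 190. (Wedge: Pb − Ps = 7.)
ΔCS is the trapezoid between Q = 190 and Q = 204 of height $3.5: ½ · (204 + 190) · 3.5 = $689.5.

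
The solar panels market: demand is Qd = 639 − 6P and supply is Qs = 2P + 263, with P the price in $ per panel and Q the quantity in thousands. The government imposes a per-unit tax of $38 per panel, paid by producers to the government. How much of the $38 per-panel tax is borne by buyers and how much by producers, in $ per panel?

Buyers bear $9.5 per panel; producers bear $28.5 per panel.

Without the tax, 639 − 6P = 2P + 263 gives 8P = 376, so P* = $47 and Q* = 357.
With the tax collected from producers, supply shifts: Qs = 2(P − 38) + 263.
New equilibrium: buyers pay $56.5, producers receive $18.5, Q = 300. (Wedge: Pb − Ps = 38.)
Burden on buyers: $9.5; on producers: $28.5. (They sum to $38.)
The less price-elastic side of the market bears the larger share of a per-unit tax.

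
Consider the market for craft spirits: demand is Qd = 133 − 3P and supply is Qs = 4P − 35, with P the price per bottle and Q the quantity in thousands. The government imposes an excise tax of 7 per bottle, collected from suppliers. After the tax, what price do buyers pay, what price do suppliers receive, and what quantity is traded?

Without the tax, 133 − 3P = 4P − 35 gives 7P = 168, so P* = 24 and Q* = 61.
With the tax collected from suppliers, supply shifts: Qs = 4(P − 7) − 35.
Solving gives Q = 49 with buyers paying 28 and suppliers receiving 21 (the 7 wedge).

Buyers pay 28; suppliers receive 21; quantity = 49.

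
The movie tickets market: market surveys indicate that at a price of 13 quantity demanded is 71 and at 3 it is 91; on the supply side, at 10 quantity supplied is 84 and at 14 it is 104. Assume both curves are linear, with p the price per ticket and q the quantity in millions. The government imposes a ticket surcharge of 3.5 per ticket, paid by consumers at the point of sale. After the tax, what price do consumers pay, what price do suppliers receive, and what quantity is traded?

Demand slope: (91 − 71)/(3 − 13) = -2, so qd = 97 − 2p.
Supply slope: (104 − 84)/(14 − 10) = 5, so qs = 5p + 34.
Before the tax: set 97 − 2p = 5p + 34 → p* = 9, q* = 79.
With the tax collected from consumers, demand (in seller-price terms) shifts: qd = 97 − 2(p + 3.5).
New equilibrium: consumers pay 11.5, suppliers receive 8, q = 74. (Wedge: pb − ps = 3.5.)

Consumers pay 11.5; suppliers receive 8; quantity = 74.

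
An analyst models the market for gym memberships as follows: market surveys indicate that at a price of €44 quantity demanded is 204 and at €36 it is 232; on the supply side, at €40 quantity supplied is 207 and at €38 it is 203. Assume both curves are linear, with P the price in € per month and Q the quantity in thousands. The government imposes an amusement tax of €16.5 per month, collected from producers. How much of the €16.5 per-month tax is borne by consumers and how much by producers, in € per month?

Consumers bear €6 per month; producers bear €10.5 per month.

Demand slope: (232 − 204)/(36 − 44) = -3.5, so Qd = 358 − 3.5P.
Supply slope: (203 − 207)/(38 − 40) = 2, so Qs = 2P + 127.
Before the tax: set 358 − 3.5P = 2P + 127 → P* = €42, Q* = 211.
With the tax collected from producers, supply shifts: Qs = 2(P − 16.5) + 127.
Solving gives Q = 190 with consumers paying €48 and producers receiving €31.5 (the €16.5 wedge).
Burden on consumers: €6; on producers: €10.5. (They sum to €16.5.)
The less price-elastic side of the market bears the larger share of a per-unit tax.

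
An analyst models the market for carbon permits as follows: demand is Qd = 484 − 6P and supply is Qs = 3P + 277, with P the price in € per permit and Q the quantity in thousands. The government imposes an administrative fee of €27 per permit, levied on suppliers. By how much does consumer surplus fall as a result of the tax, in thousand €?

Without the tax, 484 − 6P = 3P + 277 gives 9P = 207, so P* = €23 and Q* = 346.
With the tax collected from suppliers, supply shifts: Qs = 3(P − 27) + 277.
New equilibrium: consumers pay €32, suppliers receive €5, Q = 292. (Wedge: Pb − Ps = 27.)
ΔCS is the trapezoid between Q = 292 and Q = 346 of height €9: ½ · (346 + 292) · 9 = €2871.

Consumer surplus falls by €2871 thousand.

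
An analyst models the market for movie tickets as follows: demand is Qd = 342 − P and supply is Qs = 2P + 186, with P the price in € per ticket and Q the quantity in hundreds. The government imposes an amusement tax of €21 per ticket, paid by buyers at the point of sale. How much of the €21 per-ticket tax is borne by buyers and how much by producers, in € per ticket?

Buyers bear €14 per ticket; producers bear €7 per ticket.

Without the tax, 342 − P = 2P + 186 gives 3P = 156, so P* = €52 and Q* = 290.
With the tax collected from buyers, demand (in seller-price terms) shifts: Qd = 342 − (P + 21).
New equilibrium: buyers pay €66, producers receive €45, Q = 276. (Wedge: Pb − Ps = 21.)
Burden on buyers: €14; on producers: €7. (They sum to €21.)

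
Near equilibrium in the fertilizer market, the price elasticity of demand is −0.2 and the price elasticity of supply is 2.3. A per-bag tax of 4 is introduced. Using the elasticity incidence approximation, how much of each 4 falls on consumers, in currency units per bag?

Consumers bear ≈ 3.68 per bag.

Incidence ratio: consumers' share ≈ εs / (εs + |εd|) = 2.3 / (2.3 + 0.2) = 0.92.
So consumers bear ≈ 0.92 × 4 = 3.68; sellers bear 0.32.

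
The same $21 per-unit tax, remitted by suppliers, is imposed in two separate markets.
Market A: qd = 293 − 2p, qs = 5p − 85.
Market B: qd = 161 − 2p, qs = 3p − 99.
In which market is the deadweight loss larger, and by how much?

Market A, by $50.4.

Market A: pre-tax p* = $54, q* = 185; post-tax q = 155; deadweight loss = $315.
Market B: pre-tax p* = $52, q* = 57; post-tax q = 31.8; deadweight loss = $264.6.
Difference: $315 vs $264.6 → market A is larger by $50.4.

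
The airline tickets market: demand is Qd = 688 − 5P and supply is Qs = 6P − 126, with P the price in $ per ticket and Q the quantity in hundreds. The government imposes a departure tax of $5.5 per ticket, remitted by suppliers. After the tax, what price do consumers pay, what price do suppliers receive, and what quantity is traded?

Without the tax, 688 − 5P = 6P − 126 gives 11P = 814, so P* = $74 and Q* = 318.
With the tax collected from suppliers, supply shifts: Qs = 6(P − 5.5) − 126.
New equilibrium: consumers pay $77, suppliers receive $71.5, Q = 303. (Wedge: Pb − Ps = 5.5.)
The less price-elastic side of the market bears the larger share of a per-unit tax.

Consumers pay $77; suppliers receive $71.5; quantity = 303.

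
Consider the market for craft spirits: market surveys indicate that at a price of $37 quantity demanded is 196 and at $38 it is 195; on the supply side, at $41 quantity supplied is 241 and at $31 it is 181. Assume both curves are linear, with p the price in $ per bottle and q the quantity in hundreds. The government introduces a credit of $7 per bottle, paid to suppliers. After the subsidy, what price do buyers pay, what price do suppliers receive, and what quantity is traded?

Demand slope: (195 − 196)/(38 − 37) = -1, so qd = 233 − p.
Supply slope: (181 − 241)/(31 − 41) = 6, so qs = 6p − 5.
Before the subsidy: set 233 − p = 6p − 5 → p* = $34, q* = 199.
With a per-unit subsidy paid to suppliers, each receives p + 7 per unit sold, so supply becomes qs = 6(p + 7) − 5.
Solving gives q = 205 with buyers paying $28 and suppliers receiving $35 (the $7 wedge).

Buyers pay $28; suppliers receive $35; quantity = 205.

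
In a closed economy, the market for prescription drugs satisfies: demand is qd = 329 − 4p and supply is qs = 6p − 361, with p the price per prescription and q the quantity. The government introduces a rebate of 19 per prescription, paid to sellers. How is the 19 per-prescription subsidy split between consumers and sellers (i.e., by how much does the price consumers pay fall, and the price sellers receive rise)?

Without the subsidy, 329 − 4p = 6p − 361 gives 10p = 690, so p* = 69 and q* = 53.
With a per-unit subsidy paid to sellers, each receives p + 19 per unit sold, so supply becomes qs = 6(p + 19) − 361.
Solving gives q = 98.6 with consumers paying 57.6 and sellers receiving 76.6 (the 19 wedge).
Gain to consumers: 11.4; to sellers: 7.6. (They sum to 19.)

Consumers gain 11.4 per prescription; sellers gain 7.6 per prescription.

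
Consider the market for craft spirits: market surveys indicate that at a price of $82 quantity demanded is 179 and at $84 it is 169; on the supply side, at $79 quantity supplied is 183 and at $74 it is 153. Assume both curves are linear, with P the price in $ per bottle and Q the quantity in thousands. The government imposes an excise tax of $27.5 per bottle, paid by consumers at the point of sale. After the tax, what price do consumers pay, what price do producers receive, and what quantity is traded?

Consumers pay $95; producers receive $67.5; quantity = 114.

Demand slope: (169 − 179)/(84 − 82) = -5, so Qd = 589 − 5P.
Supply slope: (153 − 183)/(74 − 79) = 6, so Qs = 6P − 291.
Before the tax: set 589 − 5P = 6P − 291 → P* = $80, Q* = 189.
With the tax collected from consumers, demand (in seller-price terms) shifts: Qd = 589 − 5(P + 27.5).
Solving gives Q = 114 with consumers paying $95 and producers receiving $67.5 (the $27.5 wedge).
The less price-elastic side of the market bears the larger share of a per-unit tax.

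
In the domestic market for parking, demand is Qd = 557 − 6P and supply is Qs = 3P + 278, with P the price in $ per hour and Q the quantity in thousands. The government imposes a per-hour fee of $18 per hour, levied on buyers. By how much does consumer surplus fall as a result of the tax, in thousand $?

Before the tax: set 557 − 6P = 3P + 278 → P* = $31, Q* = 371.
With the tax collected from buyers, demand (in seller-price terms) shifts: Qd = 557 − 6(P + 18).
New equilibrium: buyers pay $37, sellers receive $19, Q = 335. (Wedge: Pb − Ps = 18.)
ΔCS is the trapezoid between Q = 335 and Q = 371 of height $6: ½ · (371 + 335) · 6 = $2118.

Consumer surplus falls by $2118 thousand.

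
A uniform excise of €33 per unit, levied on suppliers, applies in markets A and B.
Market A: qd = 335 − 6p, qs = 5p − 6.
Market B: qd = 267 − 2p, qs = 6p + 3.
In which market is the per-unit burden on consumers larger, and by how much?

Market B, by €9.75.

Market A: pre-tax p* = €31, q* = 149; post-tax q = 59; per-unit burden on consumers = €15.
Market B: pre-tax p* = €33, q* = 201; post-tax q = 151.5; per-unit burden on consumers = €24.75.
Difference: €15 vs €24.75 → market B is larger by €9.75.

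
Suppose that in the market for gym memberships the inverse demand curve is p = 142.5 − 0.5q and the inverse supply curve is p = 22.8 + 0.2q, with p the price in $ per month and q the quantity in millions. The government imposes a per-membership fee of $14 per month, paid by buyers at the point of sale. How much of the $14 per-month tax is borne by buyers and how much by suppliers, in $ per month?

Buyers bear $10 per month; suppliers bear $4 per month.

Inverting to q(p) form: qd = 285 − 2p; qs = 5p − 114.
Without the tax, 285 − 2p = 5p − 114 gives 7p = 399, so p* = $57 and q* = 171.
With the tax collected from buyers, demand (in seller-price terms) shifts: qd = 285 − 2(p + 14).
Solving gives q = 151 with buyers paying $67 and suppliers receiving $53 (the $14 wedge).
Burden on buyers: $10; on suppliers: $4. (They sum to $14.)
The less price-elastic side of the market bears the larger share of a per-unit tax.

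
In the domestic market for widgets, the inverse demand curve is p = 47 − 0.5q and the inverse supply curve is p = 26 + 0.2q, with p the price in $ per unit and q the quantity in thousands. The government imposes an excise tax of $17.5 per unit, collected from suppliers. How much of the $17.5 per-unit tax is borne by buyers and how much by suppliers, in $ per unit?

Rewrite in direct form: qd = 94 − 2p and qs = 5p − 130.
Without the tax, 94 − 2p = 5p − 130 gives 7p = 224, so p* = $32 and q* = 30.
With the tax collected from suppliers, supply shifts: qs = 5(p − 17.5) − 130.
New equilibrium: buyers pay $44.5, suppliers receive $27, q = 5. (Wedge: pb − ps = 17.5.)
Burden on buyers: $12.5; on suppliers: $5. (They sum to $17.5.)
The less price-elastic side of the market bears the larger share of a per-unit tax.

Buyers bear $12.5 per unit; suppliers bear $5 per unit.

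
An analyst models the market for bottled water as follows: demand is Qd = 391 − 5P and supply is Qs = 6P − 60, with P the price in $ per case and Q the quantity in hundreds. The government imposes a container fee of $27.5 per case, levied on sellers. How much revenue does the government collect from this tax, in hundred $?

Before the tax: set 391 − 5P = 6P − 60 → P* = $41, Q* = 186.
With the tax collected from sellers, supply shifts: Qs = 6(P − 27.5) − 60.
Solving gives Q = 111 with consumers paying $56 and sellers receiving $28.5 (the $27.5 wedge).
Revenue = t · Q = 27.5 · 111 = $3052.5.

Tax revenue = $3052.5 hundred.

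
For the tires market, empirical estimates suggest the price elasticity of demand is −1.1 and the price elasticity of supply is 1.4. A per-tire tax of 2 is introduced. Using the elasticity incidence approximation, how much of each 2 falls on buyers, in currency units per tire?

Buyers bear ≈ 1.12 per tire.

Incidence ratio: buyers' share ≈ εs / (εs + |εd|) = 1.4 / (1.4 + 1.1) = 0.56.
So buyers bear ≈ 0.56 × 2 = 1.12; suppliers bear 0.88.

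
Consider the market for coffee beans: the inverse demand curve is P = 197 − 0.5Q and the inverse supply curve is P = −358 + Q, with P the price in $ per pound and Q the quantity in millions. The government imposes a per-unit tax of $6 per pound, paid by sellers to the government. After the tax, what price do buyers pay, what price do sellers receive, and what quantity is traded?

Rewrite in direct form: Qd = 394 − 2P and Qs = P + 358.
Before the tax: set 394 − 2P = P + 358 → P* = $12, Q* = 370.
With the tax collected from sellers, supply shifts: Qs = (P − 6) + 358.
Solving gives Q = 366 with buyers paying $14 and sellers receiving $8 (the $6 wedge).

Buyers pay $14; sellers receive $8; quantity = 366.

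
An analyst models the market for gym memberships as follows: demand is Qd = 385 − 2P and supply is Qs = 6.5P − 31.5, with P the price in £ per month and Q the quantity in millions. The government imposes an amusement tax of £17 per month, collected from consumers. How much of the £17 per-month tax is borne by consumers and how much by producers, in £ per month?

Before the tax: set 385 − 2P = 6.5P − 31.5 → P* = £49, Q* = 287.
With the tax collected from consumers, demand (in seller-price terms) shifts: Qd = 385 − 2(P + 17).
New equilibrium: consumers pay £62, producers receive £45, Q = 261. (Wedge: Pb − Ps = 17.)
Burden on consumers: £13; on producers: £4. (They sum to £17.)
The less price-elastic side of the market bears the larger share of a per-unit tax.

Consumers bear £13 per month; producers bear £4 per month.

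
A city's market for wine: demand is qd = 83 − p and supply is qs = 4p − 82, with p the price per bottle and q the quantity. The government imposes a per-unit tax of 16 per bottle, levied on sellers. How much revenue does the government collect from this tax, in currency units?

Without the tax, 83 − p = 4p − 82 gives 5p = 165, so p* = 33 and q* = 50.
With the tax collected from sellers, supply shifts: qs = 4(p − 16) − 82.
Solving gives q = 37.2 with buyers paying 45.8 and sellers receiving 29.8 (the 16 wedge).
Revenue = t · Q = 16 · 37.2 = 595.2.

Tax revenue = 595.2.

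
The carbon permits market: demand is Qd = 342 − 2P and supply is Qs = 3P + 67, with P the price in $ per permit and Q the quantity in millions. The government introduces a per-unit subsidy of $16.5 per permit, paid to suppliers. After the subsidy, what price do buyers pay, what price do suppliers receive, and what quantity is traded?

Before the subsidy: set 342 − 2P = 3P + 67 → P* = $55, Q* = 232.
With a per-unit subsidy paid to suppliers, each receives P + 16.5 per unit sold, so supply becomes Qs = 3(P + 16.5) + 67.
New equilibrium: buyers pay $45.1, suppliers receive $61.6, Q = 251.8. (Wedge: Pb − Ps = −16.5.)

Buyers pay $45.1; suppliers receive $61.6; quantity = 251.8.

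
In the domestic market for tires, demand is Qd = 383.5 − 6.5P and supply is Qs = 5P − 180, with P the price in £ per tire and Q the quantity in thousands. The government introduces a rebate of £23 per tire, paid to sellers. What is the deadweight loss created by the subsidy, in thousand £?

Without the subsidy, 383.5 − 6.5P = 5P − 180 gives 11.5P = 563.5, so P* = £49 and Q* = 65.
With a per-unit subsidy paid to sellers, each receives P + 23 per unit sold, so supply becomes Qs = 5(P + 23) − 180.
Solving gives Q = 130 with buyers paying £39 and sellers receiving £62 (the £23 wedge).
Quantity rises by |ΔQ| = |65 − 130| = 65.
DWL = ½ · t · |ΔQ| = ½ · 23 · 65 = £747.5.

Deadweight loss = £747.5 thousand.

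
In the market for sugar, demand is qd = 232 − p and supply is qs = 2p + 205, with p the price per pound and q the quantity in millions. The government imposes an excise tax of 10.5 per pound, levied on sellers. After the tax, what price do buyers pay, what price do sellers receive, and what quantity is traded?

Buyers pay 16; sellers receive 5.5; quantity = 216.

Without the tax, 232 − p = 2p + 205 gives 3p = 27, so p* = 9 and q* = 223.
With the tax collected from sellers, supply shifts: qs = 2(p − 10.5) + 205.
Solving gives q = 216 with buyers paying 16 and sellers receiving 5.5 (the 10.5 wedge).
The less price-elastic side of the market bears the larger share of a per-unit tax.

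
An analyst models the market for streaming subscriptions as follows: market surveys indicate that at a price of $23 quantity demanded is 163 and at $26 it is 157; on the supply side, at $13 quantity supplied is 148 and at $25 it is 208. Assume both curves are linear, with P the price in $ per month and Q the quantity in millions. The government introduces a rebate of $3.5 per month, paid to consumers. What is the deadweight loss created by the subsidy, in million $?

Deadweight loss = $8.75 million.

Demand slope: (157 − 163)/(26 − 23) = -2, so Qd = 209 − 2P.
Supply slope: (208 − 148)/(25 − 13) = 5, so Qs = 5P + 83.
Without the subsidy, 209 − 2P = 5P + 83 gives 7P = 126, so P* = $18 and Q* = 173.
With a per-unit subsidy paid to consumers, each effectively pays P − 3.5, so demand becomes Qd = 209 − 2(P − 3.5).
New equilibrium: consumers pay $15.5, producers receive $19, Q = 178. (Wedge: Pb − Ps = −3.5.)
Quantity rises by |ΔQ| = |173 − 178| = 5.
DWL = ½ · t · |ΔQ| = ½ · 3.5 · 5 = $8.75.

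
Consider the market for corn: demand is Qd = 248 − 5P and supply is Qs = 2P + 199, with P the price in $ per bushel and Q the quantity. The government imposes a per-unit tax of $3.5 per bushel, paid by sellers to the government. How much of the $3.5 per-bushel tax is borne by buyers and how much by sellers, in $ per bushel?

Without the tax, 248 − 5P = 2P + 199 gives 7P = 49, so P* = $7 and Q* = 213.
With the tax collected from sellers, supply shifts: Qs = 2(P − 3.5) + 199.
Solving gives Q = 208 with buyers paying $8 and sellers receiving $4.5 (the $3.5 wedge).
Burden on buyers: $1; on sellers: $2.5. (They sum to $3.5.)

Buyers bear $1 per bushel; sellers bear $2.5 per bushel.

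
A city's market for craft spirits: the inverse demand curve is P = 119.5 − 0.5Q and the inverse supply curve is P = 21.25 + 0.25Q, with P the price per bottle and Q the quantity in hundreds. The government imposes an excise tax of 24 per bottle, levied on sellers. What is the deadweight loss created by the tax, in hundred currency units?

Deadweight loss = 384 hundred.

Inverting to Q(P) form: Qd = 239 − 2P; Qs = 4P − 85.
Before the tax: set 239 − 2P = 4P − 85 → P* = 54, Q* = 131.
With the tax collected from sellers, supply shifts: Qs = 4(P − 24) − 85.
Solving gives Q = 99 with consumers paying 70 and sellers receiving 46 (the 24 wedge).
Quantity falls by |ΔQ| = |131 − 99| = 32.
DWL = ½ · t · |ΔQ| = ½ · 24 · 32 = 384.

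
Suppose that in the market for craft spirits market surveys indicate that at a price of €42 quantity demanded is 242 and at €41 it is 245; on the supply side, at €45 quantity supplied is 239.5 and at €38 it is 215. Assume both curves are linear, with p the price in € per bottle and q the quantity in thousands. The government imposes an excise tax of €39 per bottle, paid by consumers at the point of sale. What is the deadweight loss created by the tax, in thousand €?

Deadweight loss = €1228.5 thousand.

Demand slope: (245 − 242)/(41 − 42) = -3, so qd = 368 − 3p.
Supply slope: (215 − 239.5)/(38 − 45) = 3.5, so qs = 3.5p + 82.
Before the tax: set 368 − 3p = 3.5p + 82 → p* = €44, q* = 236.
With the tax collected from consumers, demand (in seller-price terms) shifts: qd = 368 − 3(p + 39).
New equilibrium: consumers pay €65, producers receive €26, q = 173. (Wedge: pb − ps = 39.)
Quantity falls by |ΔQ| = |236 − 173| = 63.
DWL = ½ · t · |ΔQ| = ½ · 39 · 63 = €1228.5.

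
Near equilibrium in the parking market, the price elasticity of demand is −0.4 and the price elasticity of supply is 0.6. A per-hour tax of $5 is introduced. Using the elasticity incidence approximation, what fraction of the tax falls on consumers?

Consumers' share ≈ 0.6.

Incidence ratio: consumers' share ≈ εs / (εs + |εd|) = 0.6 / (0.6 + 0.4) = 0.6.
Supply is the more elastic side, so consumers bear the larger share.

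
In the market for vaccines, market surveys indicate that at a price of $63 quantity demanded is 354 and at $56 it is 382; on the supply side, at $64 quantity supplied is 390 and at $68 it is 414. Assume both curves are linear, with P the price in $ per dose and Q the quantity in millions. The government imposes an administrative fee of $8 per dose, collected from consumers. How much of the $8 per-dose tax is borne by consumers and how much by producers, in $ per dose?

Consumers bear $4.8 per dose; producers bear $3.2 per dose.

Demand slope: (382 − 354)/(56 − 63) = -4, so Qd = 606 − 4P.
Supply slope: (414 − 390)/(68 − 64) = 6, so Qs = 6P + 6.
Before the tax: set 606 − 4P = 6P + 6 → P* = $60, Q* = 366.
With the tax collected from consumers, demand (in seller-price terms) shifts: Qd = 606 − 4(P + 8).
Solving gives Q = 346.8 with consumers paying $64.8 and producers receiving $56.8 (the $8 wedge).
Burden on consumers: $4.8; on producers: $3.2. (They sum to $8.)
The less price-elastic side of the market bears the larger share of a per-unit tax.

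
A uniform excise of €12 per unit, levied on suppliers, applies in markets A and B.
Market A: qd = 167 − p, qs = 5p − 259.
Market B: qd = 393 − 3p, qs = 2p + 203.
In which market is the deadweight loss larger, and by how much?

Market A: pre-tax p* = €71, q* = 96; post-tax q = 86; deadweight loss = €60.
Market B: pre-tax p* = €38, q* = 279; post-tax q = 264.6; deadweight loss = €86.4.
Difference: €60 vs €86.4 → market B is larger by €26.4.

Market B, by €26.4.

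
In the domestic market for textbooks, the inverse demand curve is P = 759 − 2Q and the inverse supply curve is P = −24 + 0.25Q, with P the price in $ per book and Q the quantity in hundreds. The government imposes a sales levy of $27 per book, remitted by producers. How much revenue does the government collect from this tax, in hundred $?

Rewrite in direct form: Qd = 379.5 − 0.5P and Qs = 4P + 96.
Before the tax: set 379.5 − 0.5P = 4P + 96 → P* = $63, Q* = 348.
With the tax collected from producers, supply shifts: Qs = 4(P − 27) + 96.
New equilibrium: consumers pay $87, producers receive $60, Q = 336. (Wedge: Pb − Ps = 27.)
Revenue = t · Q = 27 · 336 = $9072.

Tax revenue = $9072 hundred.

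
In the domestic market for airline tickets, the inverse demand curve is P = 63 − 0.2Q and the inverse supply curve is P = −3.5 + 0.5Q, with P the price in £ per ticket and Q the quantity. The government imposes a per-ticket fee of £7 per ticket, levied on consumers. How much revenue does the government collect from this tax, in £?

Inverting to Q(P) form: Qd = 315 − 5P; Qs = 2P + 7.
Without the tax, 315 − 5P = 2P + 7 gives 7P = 308, so P* = £44 and Q* = 95.
With the tax collected from consumers, demand (in seller-price terms) shifts: Qd = 315 − 5(P + 7).
Solving gives Q = 85 with consumers paying £46 and producers receiving £39 (the £7 wedge).
Revenue = t · Q = 7 · 85 = £595.

Tax revenue = £595.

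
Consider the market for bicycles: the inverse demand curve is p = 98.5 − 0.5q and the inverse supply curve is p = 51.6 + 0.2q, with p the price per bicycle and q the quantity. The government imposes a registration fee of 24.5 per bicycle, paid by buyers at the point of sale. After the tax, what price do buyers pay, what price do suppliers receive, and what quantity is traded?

Inverting to q(p) form: qd = 197 − 2p; qs = 5p − 258.
Without the tax, 197 − 2p = 5p − 258 gives 7p = 455, so p* = 65 and q* = 67.
With the tax collected from buyers, demand (in seller-price terms) shifts: qd = 197 − 2(p + 24.5).
Solving gives q = 32 with buyers paying 82.5 and suppliers receiving 58 (the 24.5 wedge).

Buyers pay 82.5; suppliers receive 58; quantity = 32.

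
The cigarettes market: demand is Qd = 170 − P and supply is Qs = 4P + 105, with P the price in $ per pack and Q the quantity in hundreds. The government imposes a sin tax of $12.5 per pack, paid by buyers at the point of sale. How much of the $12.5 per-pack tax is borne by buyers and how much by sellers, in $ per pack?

Buyers bear $10 per pack; sellers bear $2.5 per pack.

Before the tax: set 170 − P = 4P + 105 → P* = $13, Q* = 157.
With the tax collected from buyers, demand (in seller-price terms) shifts: Qd = 170 − (P + 12.5).
New equilibrium: buyers pay $23, sellers receive $10.5, Q = 147. (Wedge: Pb − Ps = 12.5.)
Burden on buyers: $10; on sellers: $2.5. (They sum to $12.5.)
The less price-elastic side of the market bears the larger share of a per-unit tax.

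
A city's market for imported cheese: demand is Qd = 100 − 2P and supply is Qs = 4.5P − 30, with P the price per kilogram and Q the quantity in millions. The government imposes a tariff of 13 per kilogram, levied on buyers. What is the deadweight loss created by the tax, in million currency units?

Before the tax: set 100 − 2P = 4.5P − 30 → P* = 20, Q* = 60.
With the tax collected from buyers, demand (in seller-price terms) shifts: Qd = 100 − 2(P + 13).
New equilibrium: buyers pay 29, producers receive 16, Q = 42. (Wedge: Pb − Ps = 13.)
Quantity falls by |ΔQ| = |60 − 42| = 18.
DWL = ½ · t · |ΔQ| = ½ · 13 · 18 = 117.

Deadweight loss = 117 million.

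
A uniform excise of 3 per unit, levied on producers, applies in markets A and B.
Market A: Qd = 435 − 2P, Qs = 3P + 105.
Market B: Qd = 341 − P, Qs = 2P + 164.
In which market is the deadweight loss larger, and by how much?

Market A: pre-tax P* = 66, Q* = 303; post-tax Q = 299.4; deadweight loss = 5.4.
Market B: pre-tax P* = 59, Q* = 282; post-tax Q = 280; deadweight loss = 3.
Difference: 5.4 vs 3 → market A is larger by 2.4.

Market A, by 2.4.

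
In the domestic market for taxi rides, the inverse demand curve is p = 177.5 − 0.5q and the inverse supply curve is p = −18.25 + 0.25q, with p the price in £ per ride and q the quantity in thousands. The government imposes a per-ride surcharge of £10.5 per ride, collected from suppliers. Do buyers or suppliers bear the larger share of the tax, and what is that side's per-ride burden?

Rewrite in direct form: qd = 355 − 2p and qs = 4p + 73.
Without the tax, 355 − 2p = 4p + 73 gives 6p = 282, so p* = £47 and q* = 261.
With the tax collected from suppliers, supply shifts: qs = 4(p − 10.5) + 73.
New equilibrium: buyers pay £54, suppliers receive £43.5, q = 247. (Wedge: pb − ps = 10.5.)
Per-ride burden: buyers £7, suppliers £3.5.
Buyers take the larger share because demand is less price-elastic here (demand slope 2 vs supply slope 4).
The less price-elastic side of the market bears the larger share of a per-unit tax.

Buyers bear the larger share: £7 per ride.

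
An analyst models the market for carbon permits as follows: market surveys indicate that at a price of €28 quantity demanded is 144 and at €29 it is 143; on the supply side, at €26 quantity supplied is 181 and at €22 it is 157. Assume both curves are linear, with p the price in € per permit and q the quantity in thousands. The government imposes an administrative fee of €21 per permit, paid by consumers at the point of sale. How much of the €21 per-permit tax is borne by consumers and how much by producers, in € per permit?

Demand slope: (143 − 144)/(29 − 28) = -1, so qd = 172 − p.
Supply slope: (157 − 181)/(22 − 26) = 6, so qs = 6p + 25.
Without the tax, 172 − p = 6p + 25 gives 7p = 147, so p* = €21 and q* = 151.
With the tax collected from consumers, demand (in seller-price terms) shifts: qd = 172 − (p + 21).
Solving gives q = 133 with consumers paying €39 and producers receiving €18 (the €21 wedge).
Burden on consumers: €18; on producers: €3. (They sum to €21.)
The less price-elastic side of the market bears the larger share of a per-unit tax.

Consumers bear €18 per permit; producers bear €3 per permit.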